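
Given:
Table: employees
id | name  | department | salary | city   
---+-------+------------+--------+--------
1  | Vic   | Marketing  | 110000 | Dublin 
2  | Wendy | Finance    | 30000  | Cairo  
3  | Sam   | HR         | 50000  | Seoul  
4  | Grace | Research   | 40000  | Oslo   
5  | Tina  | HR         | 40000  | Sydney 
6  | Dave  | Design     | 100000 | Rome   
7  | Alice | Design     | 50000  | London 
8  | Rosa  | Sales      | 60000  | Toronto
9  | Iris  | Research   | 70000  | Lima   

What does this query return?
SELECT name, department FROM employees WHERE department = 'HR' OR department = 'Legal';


Filtering: department = 'HR' OR 'Legal'
Matching: 2 rows

2 rows:
Sam, HR
Tina, HR


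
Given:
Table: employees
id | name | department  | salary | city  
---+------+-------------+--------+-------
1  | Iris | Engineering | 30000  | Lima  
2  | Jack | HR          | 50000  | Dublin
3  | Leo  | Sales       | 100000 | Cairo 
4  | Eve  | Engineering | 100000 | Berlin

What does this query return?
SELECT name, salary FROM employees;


Projecting columns: name, salary

4 rows:
Iris, 30000
Jack, 50000
Leo, 100000
Eve, 100000


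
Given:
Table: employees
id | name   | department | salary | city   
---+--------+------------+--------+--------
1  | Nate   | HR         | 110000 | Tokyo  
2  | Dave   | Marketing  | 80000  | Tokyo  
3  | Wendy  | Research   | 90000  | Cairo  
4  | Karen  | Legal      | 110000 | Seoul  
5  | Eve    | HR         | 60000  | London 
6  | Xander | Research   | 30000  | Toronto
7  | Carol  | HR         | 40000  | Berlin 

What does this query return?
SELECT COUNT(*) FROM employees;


COUNT(*) counts all rows

7


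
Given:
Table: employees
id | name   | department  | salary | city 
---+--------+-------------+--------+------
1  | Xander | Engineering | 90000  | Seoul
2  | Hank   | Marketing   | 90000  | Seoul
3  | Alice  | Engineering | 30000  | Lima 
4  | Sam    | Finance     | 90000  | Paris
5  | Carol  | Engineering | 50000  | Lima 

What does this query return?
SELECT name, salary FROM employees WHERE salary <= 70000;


Filtering: salary <= 70000
Matching: 2 rows

2 rows:
Alice, 30000
Carol, 50000


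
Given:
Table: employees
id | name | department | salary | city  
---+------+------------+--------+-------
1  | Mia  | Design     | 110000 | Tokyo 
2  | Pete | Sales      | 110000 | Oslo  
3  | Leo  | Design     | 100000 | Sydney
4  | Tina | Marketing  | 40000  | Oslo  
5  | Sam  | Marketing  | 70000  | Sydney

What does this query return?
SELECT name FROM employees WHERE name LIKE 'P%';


LIKE 'P%' matches names starting with 'P'
Matching: 1

1 rows:
Pete


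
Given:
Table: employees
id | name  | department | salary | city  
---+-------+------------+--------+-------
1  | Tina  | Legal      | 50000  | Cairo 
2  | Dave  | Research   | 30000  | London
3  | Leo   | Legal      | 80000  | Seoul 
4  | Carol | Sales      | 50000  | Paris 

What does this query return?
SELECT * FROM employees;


SELECT * returns all 4 rows with all columns

4 rows:
1, Tina, Legal, 50000, Cairo
2, Dave, Research, 30000, London
3, Leo, Legal, 80000, Seoul
4, Carol, Sales, 50000, Paris


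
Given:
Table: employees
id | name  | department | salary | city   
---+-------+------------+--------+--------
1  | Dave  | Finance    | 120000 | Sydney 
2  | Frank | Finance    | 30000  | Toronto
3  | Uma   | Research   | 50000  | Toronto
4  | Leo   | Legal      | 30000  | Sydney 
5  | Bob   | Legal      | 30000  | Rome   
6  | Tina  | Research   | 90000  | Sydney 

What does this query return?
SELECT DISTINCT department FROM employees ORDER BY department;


All 'department' values (row order): Finance, Finance, Research, Legal, Legal, Research
Removing duplicates leaves 3 unique value(s).

3 values:
Finance
Legal
Research


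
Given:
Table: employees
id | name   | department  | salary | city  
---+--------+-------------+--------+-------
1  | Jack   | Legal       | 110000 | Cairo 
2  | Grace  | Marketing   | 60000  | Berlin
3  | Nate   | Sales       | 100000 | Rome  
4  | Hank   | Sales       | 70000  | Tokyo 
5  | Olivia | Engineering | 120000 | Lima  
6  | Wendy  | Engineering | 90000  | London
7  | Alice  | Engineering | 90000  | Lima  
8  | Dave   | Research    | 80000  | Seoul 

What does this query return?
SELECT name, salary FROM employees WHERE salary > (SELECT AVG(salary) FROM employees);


Subquery: AVG(salary) = 90000.0
Filtering: salary > 90000.0
  Jack (110000) -> MATCH
  Nate (100000) -> MATCH
  Olivia (120000) -> MATCH


3 rows:
Jack, 110000
Nate, 100000
Olivia, 120000


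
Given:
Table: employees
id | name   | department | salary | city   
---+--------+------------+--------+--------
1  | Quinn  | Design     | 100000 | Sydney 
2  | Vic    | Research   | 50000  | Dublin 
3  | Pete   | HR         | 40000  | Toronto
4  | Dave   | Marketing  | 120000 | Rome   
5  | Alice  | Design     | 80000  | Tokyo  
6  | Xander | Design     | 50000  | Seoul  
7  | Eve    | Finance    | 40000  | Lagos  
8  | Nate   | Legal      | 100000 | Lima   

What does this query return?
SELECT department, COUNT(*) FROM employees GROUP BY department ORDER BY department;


Assigning each row to its department group:
  Quinn -> Design
  Vic -> Research
  Pete -> HR
  Dave -> Marketing
  Alice -> Design
  Xander -> Design
  Eve -> Finance
  Nate -> Legal


6 groups:
Design, 3
Finance, 1
HR, 1
Legal, 1
Marketing, 1
Research, 1


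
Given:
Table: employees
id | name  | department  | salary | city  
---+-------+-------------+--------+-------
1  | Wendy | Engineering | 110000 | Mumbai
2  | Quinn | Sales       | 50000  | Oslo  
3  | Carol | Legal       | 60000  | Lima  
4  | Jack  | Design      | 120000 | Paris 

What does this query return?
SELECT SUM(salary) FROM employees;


SUM(salary) = 110000 + 50000 + 60000 + 120000 = 340000

340000


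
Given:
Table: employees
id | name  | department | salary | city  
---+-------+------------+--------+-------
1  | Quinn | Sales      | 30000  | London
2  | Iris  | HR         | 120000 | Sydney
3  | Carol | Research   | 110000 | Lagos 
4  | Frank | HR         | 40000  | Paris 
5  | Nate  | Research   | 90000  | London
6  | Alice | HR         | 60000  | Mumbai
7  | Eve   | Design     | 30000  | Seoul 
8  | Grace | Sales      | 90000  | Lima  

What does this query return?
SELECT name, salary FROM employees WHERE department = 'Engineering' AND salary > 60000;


Filtering: department = 'Engineering' AND salary > 60000
Matching: 0 rows

Empty result set (0 rows)


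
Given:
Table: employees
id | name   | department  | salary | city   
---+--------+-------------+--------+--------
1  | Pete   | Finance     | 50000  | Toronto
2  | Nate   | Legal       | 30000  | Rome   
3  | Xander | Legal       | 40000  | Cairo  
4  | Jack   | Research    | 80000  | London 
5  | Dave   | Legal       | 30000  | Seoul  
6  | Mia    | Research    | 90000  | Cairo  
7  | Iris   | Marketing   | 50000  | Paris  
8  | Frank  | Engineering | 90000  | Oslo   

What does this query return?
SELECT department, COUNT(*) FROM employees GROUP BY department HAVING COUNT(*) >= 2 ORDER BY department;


Groups with count >= 2:
  Legal: 3 -> PASS
  Research: 2 -> PASS
  Engineering: 1 -> filtered out
  Finance: 1 -> filtered out
  Marketing: 1 -> filtered out


2 groups:
Legal, 3
Research, 2


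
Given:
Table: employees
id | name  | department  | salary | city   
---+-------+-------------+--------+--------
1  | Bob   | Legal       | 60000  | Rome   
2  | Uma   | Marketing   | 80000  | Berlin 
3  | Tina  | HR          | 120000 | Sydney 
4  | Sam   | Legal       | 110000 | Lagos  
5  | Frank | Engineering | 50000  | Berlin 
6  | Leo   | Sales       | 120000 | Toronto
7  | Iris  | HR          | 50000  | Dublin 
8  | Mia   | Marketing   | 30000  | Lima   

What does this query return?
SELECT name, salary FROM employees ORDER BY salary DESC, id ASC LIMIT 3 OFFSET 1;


Sort by salary DESC (id ASC tiebreak), then skip 1 and take 3
Rows 2 through 4

3 rows:
Leo, 120000
Sam, 110000
Uma, 80000


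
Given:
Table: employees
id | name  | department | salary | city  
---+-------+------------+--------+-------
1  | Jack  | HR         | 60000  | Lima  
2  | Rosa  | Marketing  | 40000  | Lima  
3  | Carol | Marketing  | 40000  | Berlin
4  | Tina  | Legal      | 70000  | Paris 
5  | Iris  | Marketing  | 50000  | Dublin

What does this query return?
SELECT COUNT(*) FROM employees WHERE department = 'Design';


Counting rows where department = 'Design'


0


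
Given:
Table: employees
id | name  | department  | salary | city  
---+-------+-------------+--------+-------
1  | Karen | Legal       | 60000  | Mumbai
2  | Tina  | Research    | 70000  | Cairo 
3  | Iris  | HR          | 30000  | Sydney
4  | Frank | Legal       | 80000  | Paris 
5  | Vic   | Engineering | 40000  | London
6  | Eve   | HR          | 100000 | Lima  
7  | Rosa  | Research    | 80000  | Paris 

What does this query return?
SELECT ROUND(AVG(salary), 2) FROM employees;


SUM(salary) = 460000
COUNT = 7
ROUND(AVG, 2) = ROUND(460000 / 7, 2) = 65714.29

65714.29


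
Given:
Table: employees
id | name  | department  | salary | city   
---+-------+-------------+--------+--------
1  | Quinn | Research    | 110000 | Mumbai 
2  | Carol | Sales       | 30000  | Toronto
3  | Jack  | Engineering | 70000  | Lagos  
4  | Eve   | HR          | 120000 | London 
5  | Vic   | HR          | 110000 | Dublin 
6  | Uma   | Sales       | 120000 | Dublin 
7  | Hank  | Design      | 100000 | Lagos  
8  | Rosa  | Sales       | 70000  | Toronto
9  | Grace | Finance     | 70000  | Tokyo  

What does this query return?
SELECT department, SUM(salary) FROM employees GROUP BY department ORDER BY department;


Summing salary within each department:
  Design: 100000 = 100000
  Engineering: 70000 = 70000
  Finance: 70000 = 70000
  HR: 120000 + 110000 = 230000
  Research: 110000 = 110000
  Sales: 30000 + 120000 + 70000 = 220000


6 groups:
Design, 100000
Engineering, 70000
Finance, 70000
HR, 230000
Research, 110000
Sales, 220000


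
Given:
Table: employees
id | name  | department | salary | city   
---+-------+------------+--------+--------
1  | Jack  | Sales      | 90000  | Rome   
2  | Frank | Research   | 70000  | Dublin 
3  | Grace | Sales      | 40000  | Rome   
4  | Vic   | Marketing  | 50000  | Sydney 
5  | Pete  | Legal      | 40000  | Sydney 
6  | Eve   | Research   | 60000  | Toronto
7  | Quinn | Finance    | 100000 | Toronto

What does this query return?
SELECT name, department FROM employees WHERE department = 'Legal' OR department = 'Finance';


Filtering: department = 'Legal' OR 'Finance'
Matching: 2 rows

2 rows:
Pete, Legal
Quinn, Finance


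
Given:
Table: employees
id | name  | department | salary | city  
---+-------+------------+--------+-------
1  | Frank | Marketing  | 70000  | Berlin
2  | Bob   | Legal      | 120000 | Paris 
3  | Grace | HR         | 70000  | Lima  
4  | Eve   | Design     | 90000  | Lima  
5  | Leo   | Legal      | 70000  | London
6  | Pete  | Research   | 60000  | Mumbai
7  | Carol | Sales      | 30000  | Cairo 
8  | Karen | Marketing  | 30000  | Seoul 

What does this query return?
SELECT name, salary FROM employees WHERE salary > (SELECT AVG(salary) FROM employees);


Subquery: AVG(salary) = 67500.0
Filtering: salary > 67500.0
  Frank (70000) -> MATCH
  Bob (120000) -> MATCH
  Grace (70000) -> MATCH
  Eve (90000) -> MATCH
  Leo (70000) -> MATCH


5 rows:
Frank, 70000
Bob, 120000
Grace, 70000
Eve, 90000
Leo, 70000


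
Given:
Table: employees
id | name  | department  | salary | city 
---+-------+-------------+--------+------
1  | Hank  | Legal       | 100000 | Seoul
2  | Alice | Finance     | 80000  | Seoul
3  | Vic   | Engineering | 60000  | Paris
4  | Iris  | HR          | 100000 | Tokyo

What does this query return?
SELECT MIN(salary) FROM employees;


Salaries: 100000, 80000, 60000, 100000
MIN = 60000

60000


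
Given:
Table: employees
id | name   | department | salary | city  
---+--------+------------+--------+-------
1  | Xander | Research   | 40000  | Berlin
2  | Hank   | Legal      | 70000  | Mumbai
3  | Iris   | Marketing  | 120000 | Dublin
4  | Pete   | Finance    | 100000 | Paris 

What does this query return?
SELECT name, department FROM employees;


Projecting columns: name, department

4 rows:
Xander, Research
Hank, Legal
Iris, Marketing
Pete, Finance


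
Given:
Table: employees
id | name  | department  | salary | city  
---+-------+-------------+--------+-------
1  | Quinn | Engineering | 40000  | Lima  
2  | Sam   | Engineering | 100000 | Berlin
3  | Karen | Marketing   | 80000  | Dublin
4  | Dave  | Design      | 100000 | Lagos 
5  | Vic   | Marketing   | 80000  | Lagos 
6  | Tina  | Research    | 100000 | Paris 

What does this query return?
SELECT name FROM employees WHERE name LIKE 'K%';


LIKE 'K%' matches names starting with 'K'
Matching: 1

1 rows:
Karen


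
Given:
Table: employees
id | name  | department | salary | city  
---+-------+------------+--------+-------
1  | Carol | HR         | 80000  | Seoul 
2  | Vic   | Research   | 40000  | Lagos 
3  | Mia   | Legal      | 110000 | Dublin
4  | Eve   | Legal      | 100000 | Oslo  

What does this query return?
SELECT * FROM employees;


SELECT * returns all 4 rows with all columns

4 rows:
1, Carol, HR, 80000, Seoul
2, Vic, Research, 40000, Lagos
3, Mia, Legal, 110000, Dublin
4, Eve, Legal, 100000, Oslo


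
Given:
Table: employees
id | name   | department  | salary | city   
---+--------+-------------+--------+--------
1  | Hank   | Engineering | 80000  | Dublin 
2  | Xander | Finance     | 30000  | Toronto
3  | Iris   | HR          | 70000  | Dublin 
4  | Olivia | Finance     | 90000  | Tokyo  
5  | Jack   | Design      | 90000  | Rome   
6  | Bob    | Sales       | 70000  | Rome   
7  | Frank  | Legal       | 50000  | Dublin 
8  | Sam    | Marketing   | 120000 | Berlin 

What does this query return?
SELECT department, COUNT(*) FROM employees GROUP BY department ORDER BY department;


Assigning each row to its department group:
  Hank -> Engineering
  Xander -> Finance
  Iris -> HR
  Olivia -> Finance
  Jack -> Design
  Bob -> Sales
  Frank -> Legal
  Sam -> Marketing


7 groups:
Design, 1
Engineering, 1
Finance, 2
HR, 1
Legal, 1
Marketing, 1
Sales, 1


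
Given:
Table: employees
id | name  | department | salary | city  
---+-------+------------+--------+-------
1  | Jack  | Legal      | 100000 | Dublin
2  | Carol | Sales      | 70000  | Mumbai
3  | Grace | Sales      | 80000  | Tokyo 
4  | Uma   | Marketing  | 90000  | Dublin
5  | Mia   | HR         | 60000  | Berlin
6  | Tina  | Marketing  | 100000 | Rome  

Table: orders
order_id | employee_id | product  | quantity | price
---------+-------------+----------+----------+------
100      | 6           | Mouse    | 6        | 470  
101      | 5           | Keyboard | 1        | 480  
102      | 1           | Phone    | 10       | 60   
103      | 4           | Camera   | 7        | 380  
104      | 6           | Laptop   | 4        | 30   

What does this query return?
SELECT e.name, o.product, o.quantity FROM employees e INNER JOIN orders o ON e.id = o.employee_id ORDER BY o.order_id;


Joining employees.id = orders.employee_id:
  employee Tina (id=6) -> order Mouse
  employee Mia (id=5) -> order Keyboard
  employee Jack (id=1) -> order Phone
  employee Uma (id=4) -> order Camera
  employee Tina (id=6) -> order Laptop


5 rows:
Tina, Mouse, 6
Mia, Keyboard, 1
Jack, Phone, 10
Uma, Camera, 7
Tina, Laptop, 4


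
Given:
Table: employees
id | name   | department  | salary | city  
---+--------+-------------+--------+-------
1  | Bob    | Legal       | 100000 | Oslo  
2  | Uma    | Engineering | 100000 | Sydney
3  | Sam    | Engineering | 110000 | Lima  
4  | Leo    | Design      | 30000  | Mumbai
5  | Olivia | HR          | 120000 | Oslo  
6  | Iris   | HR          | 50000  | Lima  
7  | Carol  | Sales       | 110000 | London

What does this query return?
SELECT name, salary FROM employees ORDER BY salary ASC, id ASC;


Sorting by salary ASC, then id ASC for ties

7 rows:
Leo, 30000
Iris, 50000
Bob, 100000
Uma, 100000
Sam, 110000
Carol, 110000
Olivia, 120000


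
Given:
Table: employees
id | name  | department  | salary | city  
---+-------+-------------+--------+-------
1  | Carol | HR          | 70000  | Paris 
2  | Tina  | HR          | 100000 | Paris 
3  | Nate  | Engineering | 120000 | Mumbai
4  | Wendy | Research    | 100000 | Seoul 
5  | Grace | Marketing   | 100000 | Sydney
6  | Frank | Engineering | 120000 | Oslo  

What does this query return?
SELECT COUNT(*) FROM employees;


COUNT(*) counts all rows

6


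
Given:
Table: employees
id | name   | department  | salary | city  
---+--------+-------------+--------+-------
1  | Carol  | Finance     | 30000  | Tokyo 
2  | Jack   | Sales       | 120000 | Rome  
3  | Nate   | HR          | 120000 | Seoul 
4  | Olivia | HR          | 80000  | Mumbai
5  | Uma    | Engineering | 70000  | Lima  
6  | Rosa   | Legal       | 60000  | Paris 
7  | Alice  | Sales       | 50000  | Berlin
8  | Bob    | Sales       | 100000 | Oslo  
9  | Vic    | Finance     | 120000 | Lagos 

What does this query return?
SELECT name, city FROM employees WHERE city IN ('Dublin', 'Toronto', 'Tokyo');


Filtering: city IN ('Dublin', 'Toronto', 'Tokyo')
Matching: 1 rows

1 rows:
Carol, Tokyo


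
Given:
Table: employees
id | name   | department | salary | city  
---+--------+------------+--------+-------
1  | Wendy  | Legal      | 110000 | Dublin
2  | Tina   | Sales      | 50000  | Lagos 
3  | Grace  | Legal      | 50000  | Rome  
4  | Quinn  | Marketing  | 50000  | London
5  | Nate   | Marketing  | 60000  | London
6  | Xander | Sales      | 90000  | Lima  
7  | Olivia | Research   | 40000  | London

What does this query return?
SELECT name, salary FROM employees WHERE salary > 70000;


Filtering: salary > 70000
Matching: 2 rows

2 rows:
Wendy, 110000
Xander, 90000


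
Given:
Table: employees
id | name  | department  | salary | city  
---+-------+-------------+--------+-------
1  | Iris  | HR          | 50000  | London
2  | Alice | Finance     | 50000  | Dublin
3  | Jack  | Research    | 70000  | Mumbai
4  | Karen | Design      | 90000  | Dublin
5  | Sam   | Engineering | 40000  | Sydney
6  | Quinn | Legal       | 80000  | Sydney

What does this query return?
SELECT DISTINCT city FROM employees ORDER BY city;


All 'city' values (row order): London, Dublin, Mumbai, Dublin, Sydney, Sydney
Removing duplicates leaves 4 unique value(s).

4 values:
Dublin
London
Mumbai
Sydney


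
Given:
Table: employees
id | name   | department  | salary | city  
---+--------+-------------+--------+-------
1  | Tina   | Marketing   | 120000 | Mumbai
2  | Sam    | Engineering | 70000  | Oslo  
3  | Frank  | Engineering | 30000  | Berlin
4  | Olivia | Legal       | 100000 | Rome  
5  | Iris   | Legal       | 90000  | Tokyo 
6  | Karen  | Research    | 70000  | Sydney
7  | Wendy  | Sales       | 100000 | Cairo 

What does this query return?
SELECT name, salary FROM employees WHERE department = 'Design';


Filtering: department = 'Design'
Matching rows: 0

Empty result set (0 rows)


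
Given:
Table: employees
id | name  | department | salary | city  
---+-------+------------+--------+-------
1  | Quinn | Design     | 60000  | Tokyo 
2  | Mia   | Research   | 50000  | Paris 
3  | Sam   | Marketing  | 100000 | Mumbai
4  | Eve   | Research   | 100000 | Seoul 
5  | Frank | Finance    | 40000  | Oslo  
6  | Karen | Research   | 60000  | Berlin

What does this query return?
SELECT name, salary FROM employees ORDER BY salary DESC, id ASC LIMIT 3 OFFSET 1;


Sort by salary DESC (id ASC tiebreak), then skip 1 and take 3
Rows 2 through 4

3 rows:
Eve, 100000
Quinn, 60000
Karen, 60000


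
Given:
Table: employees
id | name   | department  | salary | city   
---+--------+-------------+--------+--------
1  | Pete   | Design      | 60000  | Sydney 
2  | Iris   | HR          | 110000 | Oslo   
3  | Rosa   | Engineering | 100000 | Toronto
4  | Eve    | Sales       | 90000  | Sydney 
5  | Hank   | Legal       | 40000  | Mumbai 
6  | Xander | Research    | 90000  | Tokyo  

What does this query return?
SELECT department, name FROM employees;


Projecting columns: department, name

6 rows:
Design, Pete
HR, Iris
Engineering, Rosa
Sales, Eve
Legal, Hank
Research, Xander


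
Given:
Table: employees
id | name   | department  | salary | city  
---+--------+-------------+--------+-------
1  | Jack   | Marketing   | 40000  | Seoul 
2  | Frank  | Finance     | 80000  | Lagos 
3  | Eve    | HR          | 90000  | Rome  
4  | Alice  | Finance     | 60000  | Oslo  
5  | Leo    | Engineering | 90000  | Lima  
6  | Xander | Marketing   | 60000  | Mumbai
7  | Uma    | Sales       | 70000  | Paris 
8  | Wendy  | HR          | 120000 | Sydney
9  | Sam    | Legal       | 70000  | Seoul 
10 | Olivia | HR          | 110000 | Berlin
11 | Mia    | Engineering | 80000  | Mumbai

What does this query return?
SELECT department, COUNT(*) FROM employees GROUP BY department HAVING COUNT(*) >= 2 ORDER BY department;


Groups with count >= 2:
  Engineering: 2 -> PASS
  Finance: 2 -> PASS
  HR: 3 -> PASS
  Marketing: 2 -> PASS
  Legal: 1 -> filtered out
  Sales: 1 -> filtered out


4 groups:
Engineering, 2
Finance, 2
HR, 3
Marketing, 2


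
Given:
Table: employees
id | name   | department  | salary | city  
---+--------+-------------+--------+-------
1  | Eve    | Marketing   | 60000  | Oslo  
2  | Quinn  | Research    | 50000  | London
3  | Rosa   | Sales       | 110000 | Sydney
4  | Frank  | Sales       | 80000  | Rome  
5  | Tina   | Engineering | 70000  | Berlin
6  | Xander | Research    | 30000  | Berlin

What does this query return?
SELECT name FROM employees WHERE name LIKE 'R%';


LIKE 'R%' matches names starting with 'R'
Matching: 1

1 rows:
Rosa


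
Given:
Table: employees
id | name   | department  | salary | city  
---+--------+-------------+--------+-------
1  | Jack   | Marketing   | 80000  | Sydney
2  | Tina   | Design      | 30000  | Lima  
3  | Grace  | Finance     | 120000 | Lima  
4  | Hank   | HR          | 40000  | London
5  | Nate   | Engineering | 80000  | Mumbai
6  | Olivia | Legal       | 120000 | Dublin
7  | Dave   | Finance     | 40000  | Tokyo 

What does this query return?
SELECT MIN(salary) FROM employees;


Salaries: 80000, 30000, 120000, 40000, 80000, 120000, 40000
MIN = 30000

30000


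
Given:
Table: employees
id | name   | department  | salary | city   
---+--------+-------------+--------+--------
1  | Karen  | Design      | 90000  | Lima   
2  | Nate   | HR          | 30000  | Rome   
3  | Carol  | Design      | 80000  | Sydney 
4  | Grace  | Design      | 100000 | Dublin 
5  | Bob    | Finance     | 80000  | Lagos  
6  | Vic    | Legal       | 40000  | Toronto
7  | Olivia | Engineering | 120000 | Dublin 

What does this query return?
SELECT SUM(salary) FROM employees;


SUM(salary) = 90000 + 30000 + 80000 + 100000 + 80000 + 40000 + 120000 = 540000

540000


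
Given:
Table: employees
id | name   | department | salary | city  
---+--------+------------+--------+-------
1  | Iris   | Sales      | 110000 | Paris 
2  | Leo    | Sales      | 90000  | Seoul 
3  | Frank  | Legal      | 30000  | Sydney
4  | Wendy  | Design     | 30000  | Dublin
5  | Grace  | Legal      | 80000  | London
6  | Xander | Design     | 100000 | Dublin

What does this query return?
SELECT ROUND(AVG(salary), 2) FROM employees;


SUM(salary) = 440000
COUNT = 6
ROUND(AVG, 2) = ROUND(440000 / 6, 2) = 73333.33

73333.33


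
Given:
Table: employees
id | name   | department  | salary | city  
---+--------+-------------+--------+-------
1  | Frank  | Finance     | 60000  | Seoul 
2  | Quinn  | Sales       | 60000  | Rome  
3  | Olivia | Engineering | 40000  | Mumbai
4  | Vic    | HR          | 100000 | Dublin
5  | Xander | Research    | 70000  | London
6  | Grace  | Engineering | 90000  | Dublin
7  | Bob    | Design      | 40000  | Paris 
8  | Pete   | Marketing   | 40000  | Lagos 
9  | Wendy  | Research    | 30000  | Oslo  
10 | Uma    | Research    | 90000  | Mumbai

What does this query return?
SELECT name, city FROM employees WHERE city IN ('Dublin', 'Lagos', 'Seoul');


Filtering: city IN ('Dublin', 'Lagos', 'Seoul')
Matching: 4 rows

4 rows:
Frank, Seoul
Vic, Dublin
Grace, Dublin
Pete, Lagos


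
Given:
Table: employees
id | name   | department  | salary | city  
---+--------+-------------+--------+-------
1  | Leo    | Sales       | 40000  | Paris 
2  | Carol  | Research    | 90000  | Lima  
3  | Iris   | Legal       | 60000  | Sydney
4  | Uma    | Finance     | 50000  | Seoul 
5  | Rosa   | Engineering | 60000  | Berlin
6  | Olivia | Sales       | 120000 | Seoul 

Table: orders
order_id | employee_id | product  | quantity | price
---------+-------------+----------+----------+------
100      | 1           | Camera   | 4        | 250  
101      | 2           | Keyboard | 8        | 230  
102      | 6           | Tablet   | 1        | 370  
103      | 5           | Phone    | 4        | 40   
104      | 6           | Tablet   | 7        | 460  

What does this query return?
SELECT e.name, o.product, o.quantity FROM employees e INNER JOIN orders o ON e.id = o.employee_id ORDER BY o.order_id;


Joining employees.id = orders.employee_id:
  employee Leo (id=1) -> order Camera
  employee Carol (id=2) -> order Keyboard
  employee Olivia (id=6) -> order Tablet
  employee Rosa (id=5) -> order Phone
  employee Olivia (id=6) -> order Tablet


5 rows:
Leo, Camera, 4
Carol, Keyboard, 8
Olivia, Tablet, 1
Rosa, Phone, 4
Olivia, Tablet, 7


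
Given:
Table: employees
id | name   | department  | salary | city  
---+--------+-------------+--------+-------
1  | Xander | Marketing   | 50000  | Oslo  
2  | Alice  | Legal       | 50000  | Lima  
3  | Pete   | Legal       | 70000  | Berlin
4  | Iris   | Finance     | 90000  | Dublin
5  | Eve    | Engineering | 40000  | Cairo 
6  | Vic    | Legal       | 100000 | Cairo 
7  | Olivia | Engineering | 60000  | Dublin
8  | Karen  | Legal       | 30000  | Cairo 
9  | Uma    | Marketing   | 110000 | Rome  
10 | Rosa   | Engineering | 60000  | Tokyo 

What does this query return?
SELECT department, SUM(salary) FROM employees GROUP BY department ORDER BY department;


Summing salary within each department:
  Engineering: 40000 + 60000 + 60000 = 160000
  Finance: 90000 = 90000
  Legal: 50000 + 70000 + 100000 + 30000 = 250000
  Marketing: 50000 + 110000 = 160000


4 groups:
Engineering, 160000
Finance, 90000
Legal, 250000
Marketing, 160000


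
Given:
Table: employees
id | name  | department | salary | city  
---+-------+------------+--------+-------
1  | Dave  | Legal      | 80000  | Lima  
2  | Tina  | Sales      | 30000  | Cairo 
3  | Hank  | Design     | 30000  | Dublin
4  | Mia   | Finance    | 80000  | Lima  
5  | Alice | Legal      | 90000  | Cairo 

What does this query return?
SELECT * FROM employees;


SELECT * returns all 5 rows with all columns

5 rows:
1, Dave, Legal, 80000, Lima
2, Tina, Sales, 30000, Cairo
3, Hank, Design, 30000, Dublin
4, Mia, Finance, 80000, Lima
5, Alice, Legal, 90000, Cairo


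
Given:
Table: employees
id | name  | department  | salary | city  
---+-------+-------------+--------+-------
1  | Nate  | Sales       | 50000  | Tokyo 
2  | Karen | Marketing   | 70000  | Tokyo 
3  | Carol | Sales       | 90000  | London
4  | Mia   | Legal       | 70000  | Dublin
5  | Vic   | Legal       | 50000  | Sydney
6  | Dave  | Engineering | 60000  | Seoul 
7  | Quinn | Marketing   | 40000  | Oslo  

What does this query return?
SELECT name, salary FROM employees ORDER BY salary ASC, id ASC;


Sorting by salary ASC, then id ASC for ties

7 rows:
Quinn, 40000
Nate, 50000
Vic, 50000
Dave, 60000
Karen, 70000
Mia, 70000
Carol, 90000


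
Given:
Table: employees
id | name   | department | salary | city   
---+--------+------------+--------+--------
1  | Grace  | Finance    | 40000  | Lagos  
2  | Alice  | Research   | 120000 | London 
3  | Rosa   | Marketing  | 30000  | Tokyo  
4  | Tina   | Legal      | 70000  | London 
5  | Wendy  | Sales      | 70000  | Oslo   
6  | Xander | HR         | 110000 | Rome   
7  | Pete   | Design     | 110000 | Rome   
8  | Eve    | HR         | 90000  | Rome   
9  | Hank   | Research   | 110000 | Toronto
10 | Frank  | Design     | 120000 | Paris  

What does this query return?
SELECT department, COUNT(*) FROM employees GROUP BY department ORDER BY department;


Assigning each row to its department group:
  Grace -> Finance
  Alice -> Research
  Rosa -> Marketing
  Tina -> Legal
  Wendy -> Sales
  Xander -> HR
  Pete -> Design
  Eve -> HR
  Hank -> Research
  Frank -> Design


7 groups:
Design, 2
Finance, 1
HR, 2
Legal, 1
Marketing, 1
Research, 2
Sales, 1


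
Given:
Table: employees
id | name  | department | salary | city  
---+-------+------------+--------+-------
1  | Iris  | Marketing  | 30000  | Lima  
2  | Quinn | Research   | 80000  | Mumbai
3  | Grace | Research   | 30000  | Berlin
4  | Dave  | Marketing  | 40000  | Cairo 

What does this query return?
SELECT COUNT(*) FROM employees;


COUNT(*) counts all rows

4


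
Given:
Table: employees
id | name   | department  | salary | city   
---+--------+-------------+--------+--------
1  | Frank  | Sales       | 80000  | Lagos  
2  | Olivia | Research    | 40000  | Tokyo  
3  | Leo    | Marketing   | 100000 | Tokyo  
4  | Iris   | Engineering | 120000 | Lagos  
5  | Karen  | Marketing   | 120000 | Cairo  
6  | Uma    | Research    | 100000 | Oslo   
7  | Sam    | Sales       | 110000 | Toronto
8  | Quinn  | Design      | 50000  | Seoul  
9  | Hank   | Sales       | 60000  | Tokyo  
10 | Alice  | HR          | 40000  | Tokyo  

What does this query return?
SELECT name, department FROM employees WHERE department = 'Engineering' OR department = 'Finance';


Filtering: department = 'Engineering' OR 'Finance'
Matching: 1 rows

1 rows:
Iris, Engineering


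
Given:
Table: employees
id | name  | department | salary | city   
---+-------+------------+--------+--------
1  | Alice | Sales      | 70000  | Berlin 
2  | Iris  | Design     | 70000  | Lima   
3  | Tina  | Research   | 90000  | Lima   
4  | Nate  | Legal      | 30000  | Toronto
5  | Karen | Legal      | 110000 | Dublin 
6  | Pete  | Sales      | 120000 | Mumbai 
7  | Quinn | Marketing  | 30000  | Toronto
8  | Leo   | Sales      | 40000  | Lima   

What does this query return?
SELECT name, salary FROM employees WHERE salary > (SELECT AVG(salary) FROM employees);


Subquery: AVG(salary) = 70000.0
Filtering: salary > 70000.0
  Tina (90000) -> MATCH
  Karen (110000) -> MATCH
  Pete (120000) -> MATCH


3 rows:
Tina, 90000
Karen, 110000
Pete, 120000


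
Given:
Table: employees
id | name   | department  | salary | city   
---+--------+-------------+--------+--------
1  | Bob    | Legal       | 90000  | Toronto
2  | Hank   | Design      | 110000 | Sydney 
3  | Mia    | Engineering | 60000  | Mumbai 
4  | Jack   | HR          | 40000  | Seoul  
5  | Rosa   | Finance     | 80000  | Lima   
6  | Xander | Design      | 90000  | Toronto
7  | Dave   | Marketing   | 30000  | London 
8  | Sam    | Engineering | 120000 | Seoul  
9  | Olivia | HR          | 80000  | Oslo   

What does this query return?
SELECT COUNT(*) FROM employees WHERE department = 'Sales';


Counting rows where department = 'Sales'


0


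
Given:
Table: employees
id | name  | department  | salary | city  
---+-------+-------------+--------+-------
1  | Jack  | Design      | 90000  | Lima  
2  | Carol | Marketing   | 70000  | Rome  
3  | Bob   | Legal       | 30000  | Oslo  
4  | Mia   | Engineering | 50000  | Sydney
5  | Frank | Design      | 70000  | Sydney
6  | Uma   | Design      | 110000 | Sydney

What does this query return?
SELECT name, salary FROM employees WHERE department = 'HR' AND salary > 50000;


Filtering: department = 'HR' AND salary > 50000
Matching: 0 rows

Empty result set (0 rows)


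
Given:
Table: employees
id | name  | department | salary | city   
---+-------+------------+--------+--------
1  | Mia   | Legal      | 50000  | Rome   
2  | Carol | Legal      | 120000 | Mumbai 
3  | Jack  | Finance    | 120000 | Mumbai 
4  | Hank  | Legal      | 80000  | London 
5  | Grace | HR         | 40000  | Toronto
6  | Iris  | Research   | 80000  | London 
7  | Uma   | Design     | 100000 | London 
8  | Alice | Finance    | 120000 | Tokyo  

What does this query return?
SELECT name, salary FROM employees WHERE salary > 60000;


Filtering: salary > 60000
Matching: 6 rows

6 rows:
Carol, 120000
Jack, 120000
Hank, 80000
Iris, 80000
Uma, 100000
Alice, 120000


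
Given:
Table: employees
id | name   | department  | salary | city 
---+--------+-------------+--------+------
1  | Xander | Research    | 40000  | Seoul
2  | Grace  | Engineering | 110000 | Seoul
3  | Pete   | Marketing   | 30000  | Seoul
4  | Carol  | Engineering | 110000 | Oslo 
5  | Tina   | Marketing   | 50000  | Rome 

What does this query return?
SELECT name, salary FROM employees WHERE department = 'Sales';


Filtering: department = 'Sales'
Matching rows: 0

Empty result set (0 rows)


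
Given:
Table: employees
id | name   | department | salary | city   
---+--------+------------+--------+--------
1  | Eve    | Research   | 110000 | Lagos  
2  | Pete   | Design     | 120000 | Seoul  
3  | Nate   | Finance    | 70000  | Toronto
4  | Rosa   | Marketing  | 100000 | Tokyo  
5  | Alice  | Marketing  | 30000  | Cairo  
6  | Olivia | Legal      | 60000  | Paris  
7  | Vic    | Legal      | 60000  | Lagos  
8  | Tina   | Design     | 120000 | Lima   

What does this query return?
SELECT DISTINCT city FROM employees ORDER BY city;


All 'city' values (row order): Lagos, Seoul, Toronto, Tokyo, Cairo, Paris, Lagos, Lima
Removing duplicates leaves 7 unique value(s).

7 values:
Cairo
Lagos
Lima
Paris
Seoul
Tokyo
Toronto


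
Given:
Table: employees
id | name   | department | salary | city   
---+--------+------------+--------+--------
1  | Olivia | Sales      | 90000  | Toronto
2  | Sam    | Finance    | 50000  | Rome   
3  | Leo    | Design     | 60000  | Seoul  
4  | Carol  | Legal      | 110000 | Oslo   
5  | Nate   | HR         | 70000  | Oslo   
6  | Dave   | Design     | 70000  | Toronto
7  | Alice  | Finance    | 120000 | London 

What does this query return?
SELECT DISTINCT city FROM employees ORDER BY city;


All 'city' values (row order): Toronto, Rome, Seoul, Oslo, Oslo, Toronto, London
Removing duplicates leaves 5 unique value(s).

5 values:
London
Oslo
Rome
Seoul
Toronto


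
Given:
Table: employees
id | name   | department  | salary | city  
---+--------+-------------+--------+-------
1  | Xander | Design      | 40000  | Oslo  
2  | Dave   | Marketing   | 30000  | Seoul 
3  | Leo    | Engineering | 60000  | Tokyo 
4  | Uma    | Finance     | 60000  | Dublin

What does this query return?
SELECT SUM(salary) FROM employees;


SUM(salary) = 40000 + 30000 + 60000 + 60000 = 190000

190000


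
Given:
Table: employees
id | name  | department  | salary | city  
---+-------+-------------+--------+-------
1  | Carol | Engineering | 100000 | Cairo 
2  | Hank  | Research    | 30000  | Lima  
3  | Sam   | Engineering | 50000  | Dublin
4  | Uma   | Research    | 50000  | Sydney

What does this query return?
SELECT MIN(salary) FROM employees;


Salaries: 100000, 30000, 50000, 50000
MIN = 30000

30000


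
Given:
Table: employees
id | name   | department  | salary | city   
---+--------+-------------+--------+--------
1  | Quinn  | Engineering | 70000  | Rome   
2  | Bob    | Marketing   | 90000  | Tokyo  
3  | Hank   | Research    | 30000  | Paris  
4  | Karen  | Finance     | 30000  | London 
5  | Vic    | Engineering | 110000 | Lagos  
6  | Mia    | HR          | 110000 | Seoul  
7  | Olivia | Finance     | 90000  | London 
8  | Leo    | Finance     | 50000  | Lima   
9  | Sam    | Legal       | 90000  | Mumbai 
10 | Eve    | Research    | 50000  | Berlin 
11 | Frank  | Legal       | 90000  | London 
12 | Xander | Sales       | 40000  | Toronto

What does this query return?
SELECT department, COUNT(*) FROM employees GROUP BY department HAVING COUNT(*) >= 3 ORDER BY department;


Groups with count >= 3:
  Finance: 3 -> PASS
  Engineering: 2 -> filtered out
  HR: 1 -> filtered out
  Legal: 2 -> filtered out
  Marketing: 1 -> filtered out
  Research: 2 -> filtered out
  Sales: 1 -> filtered out


1 groups:
Finance, 3


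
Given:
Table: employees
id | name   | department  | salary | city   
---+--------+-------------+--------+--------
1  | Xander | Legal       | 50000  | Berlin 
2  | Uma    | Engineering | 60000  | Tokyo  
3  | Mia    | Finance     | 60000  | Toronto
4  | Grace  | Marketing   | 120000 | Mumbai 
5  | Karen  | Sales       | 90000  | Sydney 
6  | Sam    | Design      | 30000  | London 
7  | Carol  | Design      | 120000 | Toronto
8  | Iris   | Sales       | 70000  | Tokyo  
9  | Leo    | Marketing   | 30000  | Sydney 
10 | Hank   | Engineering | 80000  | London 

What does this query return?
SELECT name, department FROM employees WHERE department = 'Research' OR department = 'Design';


Filtering: department = 'Research' OR 'Design'
Matching: 2 rows

2 rows:
Sam, Design
Carol, Design


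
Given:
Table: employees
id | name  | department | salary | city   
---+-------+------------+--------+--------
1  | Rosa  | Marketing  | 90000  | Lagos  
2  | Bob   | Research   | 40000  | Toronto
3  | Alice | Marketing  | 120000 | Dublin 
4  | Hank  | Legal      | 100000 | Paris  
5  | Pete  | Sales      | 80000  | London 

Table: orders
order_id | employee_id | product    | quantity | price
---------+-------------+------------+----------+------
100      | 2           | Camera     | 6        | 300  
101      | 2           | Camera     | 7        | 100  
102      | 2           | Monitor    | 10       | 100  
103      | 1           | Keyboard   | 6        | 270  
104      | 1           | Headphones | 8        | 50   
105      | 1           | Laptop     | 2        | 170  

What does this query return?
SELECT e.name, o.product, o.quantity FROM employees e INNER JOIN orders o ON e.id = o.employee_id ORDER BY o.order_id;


Joining employees.id = orders.employee_id:
  employee Bob (id=2) -> order Camera
  employee Bob (id=2) -> order Camera
  employee Bob (id=2) -> order Monitor
  employee Rosa (id=1) -> order Keyboard
  employee Rosa (id=1) -> order Headphones
  employee Rosa (id=1) -> order Laptop


6 rows:
Bob, Camera, 6
Bob, Camera, 7
Bob, Monitor, 10
Rosa, Keyboard, 6
Rosa, Headphones, 8
Rosa, Laptop, 2


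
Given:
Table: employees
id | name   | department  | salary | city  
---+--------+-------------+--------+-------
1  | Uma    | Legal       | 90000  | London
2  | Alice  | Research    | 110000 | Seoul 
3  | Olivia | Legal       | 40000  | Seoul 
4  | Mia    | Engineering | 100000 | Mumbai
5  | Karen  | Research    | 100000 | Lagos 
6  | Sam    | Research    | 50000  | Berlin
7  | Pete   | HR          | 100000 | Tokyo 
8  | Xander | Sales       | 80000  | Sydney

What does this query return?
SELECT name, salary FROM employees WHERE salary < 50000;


Filtering: salary < 50000
Matching: 1 rows

1 rows:
Olivia, 40000


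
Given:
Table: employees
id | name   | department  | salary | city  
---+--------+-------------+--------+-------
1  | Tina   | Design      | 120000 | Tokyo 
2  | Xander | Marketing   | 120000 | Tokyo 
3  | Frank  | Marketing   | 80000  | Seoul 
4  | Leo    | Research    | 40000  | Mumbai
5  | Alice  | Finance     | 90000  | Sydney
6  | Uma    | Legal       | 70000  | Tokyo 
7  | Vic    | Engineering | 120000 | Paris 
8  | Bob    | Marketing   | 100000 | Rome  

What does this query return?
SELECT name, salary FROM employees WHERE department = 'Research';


Filtering: department = 'Research'
Matching rows: 1

1 rows:
Leo, 40000


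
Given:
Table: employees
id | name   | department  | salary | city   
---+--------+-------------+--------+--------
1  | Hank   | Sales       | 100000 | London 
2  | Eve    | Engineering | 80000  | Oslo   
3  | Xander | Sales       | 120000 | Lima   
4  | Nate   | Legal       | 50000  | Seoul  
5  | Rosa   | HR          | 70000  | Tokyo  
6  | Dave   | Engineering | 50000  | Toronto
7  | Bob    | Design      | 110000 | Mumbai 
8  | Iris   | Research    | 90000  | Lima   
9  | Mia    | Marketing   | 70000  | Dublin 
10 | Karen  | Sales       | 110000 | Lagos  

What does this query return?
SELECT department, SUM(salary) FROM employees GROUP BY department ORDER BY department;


Summing salary within each department:
  Design: 110000 = 110000
  Engineering: 80000 + 50000 = 130000
  HR: 70000 = 70000
  Legal: 50000 = 50000
  Marketing: 70000 = 70000
  Research: 90000 = 90000
  Sales: 100000 + 120000 + 110000 = 330000


7 groups:
Design, 110000
Engineering, 130000
HR, 70000
Legal, 50000
Marketing, 70000
Research, 90000
Sales, 330000
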